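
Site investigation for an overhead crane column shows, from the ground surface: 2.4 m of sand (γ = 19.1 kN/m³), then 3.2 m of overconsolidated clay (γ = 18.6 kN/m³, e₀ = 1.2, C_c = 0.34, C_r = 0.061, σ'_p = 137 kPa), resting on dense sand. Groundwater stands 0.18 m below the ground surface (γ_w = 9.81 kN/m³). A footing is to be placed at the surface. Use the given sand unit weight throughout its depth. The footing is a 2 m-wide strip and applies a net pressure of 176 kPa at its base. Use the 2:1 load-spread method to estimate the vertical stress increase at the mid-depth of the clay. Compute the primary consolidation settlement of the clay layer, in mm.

Mid-depth of clay below the ground surface: z = 2.4 + 3.2/2 = 4 m.
Total vertical stress at mid-clay: σ_v = 19.1×2.4 + 18.6×1.6 = 75.6 kPa.
Pore pressure: u = 9.81×(4 − 0.18) = 37.474 kPa.
Initial effective stress: σ'_0 = σ_v − u = 75.6 − 37.474 = 38.126 kPa.
Stress increase at mid-clay by the 2:1 spreading method:
Δσ = qB/(B+z) = 176×2/(2+4) = 58.667 kPa
Final effective stress: σ'_f = 38.126 + 58.667 = 96.793 kPa.
σ'_f = 96.793 ≤ σ'_p = 137 kPa, so the clay remains overconsolidated and only the recompression index applies:
S_c = C_r·H/(1+e₀)·log₁₀(σ'_f/σ'_0) = 0.061×3.2/2.2×log₁₀(96.793/38.126)
    = 0.088724 × 0.40462 = 0.0359 m

S_c ≈ 35.9 mm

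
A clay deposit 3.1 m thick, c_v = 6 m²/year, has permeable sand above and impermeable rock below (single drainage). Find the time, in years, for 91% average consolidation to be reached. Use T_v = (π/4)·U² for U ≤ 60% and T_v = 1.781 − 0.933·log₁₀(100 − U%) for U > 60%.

Drainage path length: H_d = H = 3.1 m (single drainage).
U > 60%: T_v = 1.781 − 0.933·log₁₀(100 − 91) = 0.89069.
t = T_v·H_d²/c_v = 0.89069×3.1²/6 = 1.427 years.

t ≈ 1.43 years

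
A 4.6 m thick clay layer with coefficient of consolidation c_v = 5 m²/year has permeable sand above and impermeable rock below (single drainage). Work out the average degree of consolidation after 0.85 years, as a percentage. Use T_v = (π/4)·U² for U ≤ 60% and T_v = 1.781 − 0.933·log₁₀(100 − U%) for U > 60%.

U ≈ 50.6 %

Drainage path length: H_d = H = 4.6 m (single drainage).
T_v = c_v·t/H_d² = 5×0.85/4.6² = 0.20085.
T_v = 0.20085 corresponds to the U ≤ 60% branch:
U = √(4T_v/π) = 0.5057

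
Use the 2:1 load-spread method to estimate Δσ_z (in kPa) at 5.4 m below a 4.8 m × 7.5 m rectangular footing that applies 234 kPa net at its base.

By the 2:1 method the load spreads at 1 horizontal : 2 vertical, so at depth z the loaded area has grown by z in each plan dimension:
Δσ = qBL/((B+z)(L+z)) = 234×4.8×7.5/((4.8+5.4)(7.5+5.4)) = 64.022 kPa

Δσ_z ≈ 64 kPa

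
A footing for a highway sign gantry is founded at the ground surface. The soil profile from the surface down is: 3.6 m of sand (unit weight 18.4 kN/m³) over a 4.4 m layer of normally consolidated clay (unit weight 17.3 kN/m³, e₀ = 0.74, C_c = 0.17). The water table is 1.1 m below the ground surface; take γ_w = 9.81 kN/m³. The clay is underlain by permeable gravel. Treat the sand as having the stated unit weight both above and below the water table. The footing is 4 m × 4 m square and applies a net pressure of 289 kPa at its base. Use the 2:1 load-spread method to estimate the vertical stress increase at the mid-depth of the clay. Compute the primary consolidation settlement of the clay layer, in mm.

S_c ≈ 113 mm

Mid-depth of clay below the ground surface: z = 3.6 + 4.4/2 = 5.8 m.
Total vertical stress at mid-clay: σ_v = 18.4×3.6 + 17.3×2.2 = 104.3 kPa.
Pore pressure: u = 9.81×(5.8 − 1.1) = 46.107 kPa.
Initial effective stress: σ'_0 = σ_v − u = 104.3 − 46.107 = 58.193 kPa.
Stress increase at mid-clay by the 2:1 spreading method:
Δσ = qBL/((B+z)(L+z)) = 289×4×4/((4+5.8)(4+5.8)) = 48.147 kPa
Final effective stress: σ'_f = σ'_0 + Δσ = 58.193 + 48.147 = 106.34 kPa.
Normally consolidated clay, so the full stress increment lies on the virgin compression line:
S_c = C_c·H/(1+e₀)·log₁₀(σ'_f/σ'_0) = 0.17×4.4/(1+0.74)×log₁₀(106.34/58.193)
    = 0.42989 × 0.26183 = 0.1126 m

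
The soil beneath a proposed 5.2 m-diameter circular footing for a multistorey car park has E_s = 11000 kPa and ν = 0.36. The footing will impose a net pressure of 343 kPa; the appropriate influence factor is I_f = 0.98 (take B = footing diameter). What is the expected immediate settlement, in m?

S_e ≈ 0.138 m

Immediate (elastic) settlement: S_e = q·B·(1−ν²)/E_s · I_f.
S_e = 343 × 5.2 × (1 − 0.36²) / 11000 × 0.98
    = 343 × 5.2 × 0.8704 / 11000 × 0.98
    = 0.1383 m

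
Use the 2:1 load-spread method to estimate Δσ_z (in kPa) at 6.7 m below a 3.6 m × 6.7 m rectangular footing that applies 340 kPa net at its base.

Δσ_z ≈ 59.4 kPa

By the 2:1 method the load spreads at 1 horizontal : 2 vertical, so at depth z the loaded area has grown by z in each plan dimension:
Δσ = qBL/((B+z)(L+z)) = 340×3.6×6.7/((3.6+6.7)(6.7+6.7)) = 59.417 kPa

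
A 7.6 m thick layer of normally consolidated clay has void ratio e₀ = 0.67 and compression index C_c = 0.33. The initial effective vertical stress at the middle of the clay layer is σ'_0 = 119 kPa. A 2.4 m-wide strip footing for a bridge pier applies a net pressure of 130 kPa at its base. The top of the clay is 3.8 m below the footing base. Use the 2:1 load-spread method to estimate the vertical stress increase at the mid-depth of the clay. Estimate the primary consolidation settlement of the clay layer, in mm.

Mid-depth of clay below the footing base: z = 3.8 + 7.6/2 = 7.6 m.
Stress increase at mid-clay by the 2:1 spreading method:
Δσ = qB/(B+z) = 130×2.4/(2.4+7.6) = 31.2 kPa
Final effective stress: σ'_f = σ'_0 + Δσ = 119 + 31.2 = 150.2 kPa.
Normally consolidated clay, so the full stress increment lies on the virgin compression line:
S_c = C_c·H/(1+e₀)·log₁₀(σ'_f/σ'_0) = 0.33×7.6/(1+0.67)×log₁₀(150.2/119)
    = 1.5018 × 0.10112 = 0.1519 m

S_c ≈ 152 mm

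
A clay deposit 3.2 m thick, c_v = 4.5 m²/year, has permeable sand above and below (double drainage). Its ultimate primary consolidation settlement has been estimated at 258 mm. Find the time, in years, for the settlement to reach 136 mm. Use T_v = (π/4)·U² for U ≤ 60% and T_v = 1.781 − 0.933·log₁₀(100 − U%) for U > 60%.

t ≈ 0.124 years

Drainage path length: H_d = H/2 = 1.6 m (double drainage).
U = S(t)/S_ult = 136/258 = 0.5271.
U ≤ 60%: T_v = (π/4)·U² = (π/4)×0.52713² = 0.21824.
t = T_v·H_d²/c_v = 0.21824×1.6²/4.5 = 0.1242 years.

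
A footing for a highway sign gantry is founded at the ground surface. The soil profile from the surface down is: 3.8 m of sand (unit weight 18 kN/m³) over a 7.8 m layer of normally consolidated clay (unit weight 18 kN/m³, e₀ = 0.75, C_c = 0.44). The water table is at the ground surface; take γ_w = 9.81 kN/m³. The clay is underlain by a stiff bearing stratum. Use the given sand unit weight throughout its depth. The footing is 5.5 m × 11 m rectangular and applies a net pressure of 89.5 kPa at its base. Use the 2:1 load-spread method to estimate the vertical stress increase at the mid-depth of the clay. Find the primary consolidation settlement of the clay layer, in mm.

S_c ≈ 254 mm

Mid-depth of clay below the ground surface: z = 3.8 + 7.8/2 = 7.7 m.
Total vertical stress at mid-clay: σ_v = 18×3.8 + 18×3.9 = 138.6 kPa.
Pore pressure: u = 9.81×(7.7 − 0) = 75.537 kPa.
Initial effective stress: σ'_0 = σ_v − u = 138.6 − 75.537 = 63.063 kPa.
Stress increase at mid-clay by the 2:1 spreading method:
Δσ = qBL/((B+z)(L+z)) = 89.5×5.5×11/((5.5+7.7)(11+7.7)) = 21.936 kPa
Final effective stress: σ'_f = σ'_0 + Δσ = 63.063 + 21.936 = 84.999 kPa.
Normally consolidated clay, so the full stress increment lies on the virgin compression line:
S_c = C_c·H/(1+e₀)·log₁₀(σ'_f/σ'_0) = 0.44×7.8/(1+0.75)×log₁₀(84.999/63.063)
    = 1.9611 × 0.12964 = 0.2542 m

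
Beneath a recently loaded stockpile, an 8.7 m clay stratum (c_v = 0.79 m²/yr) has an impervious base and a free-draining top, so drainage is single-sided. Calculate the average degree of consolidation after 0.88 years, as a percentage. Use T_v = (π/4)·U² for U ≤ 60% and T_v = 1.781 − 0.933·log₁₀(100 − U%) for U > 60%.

Drainage path length: H_d = H = 8.7 m (single drainage).
T_v = c_v·t/H_d² = 0.79×0.88/8.7² = 0.0091848.
T_v = 0.0091848 corresponds to the U ≤ 60% branch:
U = √(4T_v/π) = 0.1081

U ≈ 10.8 %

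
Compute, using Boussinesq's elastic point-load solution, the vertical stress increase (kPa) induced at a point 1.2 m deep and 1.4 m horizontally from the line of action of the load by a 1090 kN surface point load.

Δσ_z ≈ 42.2 kPa

Boussinesq vertical stress below a point load on an elastic half-space:
Δσ_z = 3P/(2πz²) · [1 + (r/z)²]^(−5/2)
r/z = 1.4/1.2 = 1.1667; [1+(r/z)²]^(−5/2) = 0.11674.
Δσ_z = 3×1090/(2π×1.2²) × 0.11674 = 361.41 × 0.11674 = 42.19 kPa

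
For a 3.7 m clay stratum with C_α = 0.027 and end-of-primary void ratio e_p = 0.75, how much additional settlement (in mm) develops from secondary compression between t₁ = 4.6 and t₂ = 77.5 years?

S_s ≈ 70 mm

Secondary compression: S_s = C_α·H/(1+e_p)·log₁₀(t₂/t₁)
S_s = 0.027×3.7/(1+0.75)×log₁₀(77.5/4.6)
    = 0.05709 × 1.227 = 0.07002 m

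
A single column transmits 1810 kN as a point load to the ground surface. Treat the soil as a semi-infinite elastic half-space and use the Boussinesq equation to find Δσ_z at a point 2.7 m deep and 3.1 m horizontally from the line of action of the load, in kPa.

Boussinesq vertical stress below a point load on an elastic half-space:
Δσ_z = 3P/(2πz²) · [1 + (r/z)²]^(−5/2)
r/z = 3.1/2.7 = 1.1481; [1+(r/z)²]^(−5/2) = 0.12221.
Δσ_z = 3×1810/(2π×2.7²) × 0.12221 = 118.55 × 0.12221 = 14.49 kPa

Δσ_z ≈ 14.5 kPa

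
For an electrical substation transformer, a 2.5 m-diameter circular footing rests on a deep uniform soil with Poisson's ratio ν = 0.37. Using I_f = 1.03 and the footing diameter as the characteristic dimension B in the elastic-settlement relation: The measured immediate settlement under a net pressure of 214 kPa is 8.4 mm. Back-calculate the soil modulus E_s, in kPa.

S_e = q·B·(1−ν²)/E_s · I_f  ⇒  E_s = q·B·(1−ν²)·I_f / S_e.
E_s = 214 × 2.5 × 0.8631 × 1.03 / 0.0084 = 56620 kPa

E_s ≈ 56600 kPa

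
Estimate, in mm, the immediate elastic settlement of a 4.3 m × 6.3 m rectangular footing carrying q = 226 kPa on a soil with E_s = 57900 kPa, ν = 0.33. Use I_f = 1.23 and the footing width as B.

S_e ≈ 18.4 mm

Immediate (elastic) settlement: S_e = q·B·(1−ν²)/E_s · I_f.
S_e = 226 × 4.3 × (1 − 0.33²) / 57900 × 1.23
    = 226 × 4.3 × 0.8911 / 57900 × 1.23
    = 0.0184 m = 18.4 mm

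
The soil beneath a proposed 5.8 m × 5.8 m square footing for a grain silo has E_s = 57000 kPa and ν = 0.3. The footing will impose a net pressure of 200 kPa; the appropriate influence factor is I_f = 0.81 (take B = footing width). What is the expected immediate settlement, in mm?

S_e ≈ 15 mm

Immediate (elastic) settlement: S_e = q·B·(1−ν²)/E_s · I_f.
S_e = 200 × 5.8 × (1 − 0.3²) / 57000 × 0.81
    = 200 × 5.8 × 0.91 / 57000 × 0.81
    = 0.015 m = 15 mm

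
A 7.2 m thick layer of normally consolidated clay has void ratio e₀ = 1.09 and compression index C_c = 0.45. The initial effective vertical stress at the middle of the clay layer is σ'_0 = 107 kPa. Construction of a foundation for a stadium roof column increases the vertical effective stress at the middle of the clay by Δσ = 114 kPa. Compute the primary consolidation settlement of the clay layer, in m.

S_c ≈ 0.488 m

Final effective stress: σ'_f = σ'_0 + Δσ = 107 + 114 = 221 kPa.
Normally consolidated clay, so the full stress increment lies on the virgin compression line:
S_c = C_c·H/(1+e₀)·log₁₀(σ'_f/σ'_0) = 0.45×7.2/(1+1.09)×log₁₀(221/107)
    = 1.5502 × 0.31501 = 0.4883 m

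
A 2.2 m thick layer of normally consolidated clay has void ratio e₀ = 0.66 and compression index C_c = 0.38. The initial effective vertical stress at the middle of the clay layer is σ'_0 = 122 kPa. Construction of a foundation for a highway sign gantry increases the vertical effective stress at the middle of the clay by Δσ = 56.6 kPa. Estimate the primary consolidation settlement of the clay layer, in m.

Final effective stress: σ'_f = σ'_0 + Δσ = 122 + 56.6 = 178.6 kPa.
Normally consolidated clay, so the full stress increment lies on the virgin compression line:
S_c = C_c·H/(1+e₀)·log₁₀(σ'_f/σ'_0) = 0.38×2.2/(1+0.66)×log₁₀(178.6/122)
    = 0.50361 × 0.16552 = 0.08336 m

S_c ≈ 0.0834 m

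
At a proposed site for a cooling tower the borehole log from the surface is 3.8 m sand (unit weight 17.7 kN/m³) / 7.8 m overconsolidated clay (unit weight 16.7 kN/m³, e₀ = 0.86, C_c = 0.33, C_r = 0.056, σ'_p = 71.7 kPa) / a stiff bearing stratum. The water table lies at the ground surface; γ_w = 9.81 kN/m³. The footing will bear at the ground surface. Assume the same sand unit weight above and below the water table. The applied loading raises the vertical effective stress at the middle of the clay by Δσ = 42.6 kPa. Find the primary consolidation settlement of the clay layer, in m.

Mid-depth of clay below the ground surface: z = 3.8 + 7.8/2 = 7.7 m.
Total vertical stress at mid-clay: σ_v = 17.7×3.8 + 16.7×3.9 = 132.39 kPa.
Pore pressure: u = 9.81×(7.7 − 0) = 75.537 kPa.
Initial effective stress: σ'_0 = σ_v − u = 132.39 − 75.537 = 56.853 kPa.
Final effective stress: σ'_f = 56.853 + 42.6 = 99.453 kPa.
σ'_f = 99.453 > σ'_p = 71.7 kPa, so the stress path crosses the preconsolidation pressure — recompression up to σ'_p, then virgin compression beyond:
S_c = H/(1+e₀)·[C_r·log₁₀(σ'_p/σ'_0) + C_c·log₁₀(σ'_f/σ'_p)]
    = 7.8/1.86 × [0.056×log₁₀(71.7/56.853) + 0.33×log₁₀(99.453/71.7)]
    = 4.1935 × [0.0056429 + 0.046893] = 0.2203 m

S_c ≈ 0.22 m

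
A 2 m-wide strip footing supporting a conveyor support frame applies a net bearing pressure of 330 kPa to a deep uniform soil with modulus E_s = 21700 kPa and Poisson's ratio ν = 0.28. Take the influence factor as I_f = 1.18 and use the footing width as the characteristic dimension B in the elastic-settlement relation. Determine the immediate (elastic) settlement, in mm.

Immediate (elastic) settlement: S_e = q·B·(1−ν²)/E_s · I_f.
S_e = 330 × 2 × (1 − 0.28²) / 21700 × 1.18
    = 330 × 2 × 0.9216 / 21700 × 1.18
    = 0.03308 m = 33.08 mm

S_e ≈ 33.1 mm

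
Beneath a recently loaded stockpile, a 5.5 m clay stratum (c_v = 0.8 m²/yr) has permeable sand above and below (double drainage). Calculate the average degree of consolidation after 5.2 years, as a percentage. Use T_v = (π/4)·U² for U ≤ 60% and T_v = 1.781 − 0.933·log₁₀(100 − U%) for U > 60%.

U ≈ 79.1 %

Drainage path length: H_d = H/2 = 2.75 m (double drainage).
T_v = c_v·t/H_d² = 0.8×5.2/2.75² = 0.55008.
T_v = 0.55008 corresponds to the U > 60% branch:
U = 1 − 10^((1.781 − T_v)/0.933)/100 = 0.7914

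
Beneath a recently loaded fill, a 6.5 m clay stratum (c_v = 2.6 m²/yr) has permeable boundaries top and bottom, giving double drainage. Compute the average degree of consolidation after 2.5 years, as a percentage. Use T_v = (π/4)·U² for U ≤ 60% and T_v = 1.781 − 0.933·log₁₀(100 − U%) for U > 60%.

Drainage path length: H_d = H/2 = 3.25 m (double drainage).
T_v = c_v·t/H_d² = 2.6×2.5/3.25² = 0.61538.
T_v = 0.61538 corresponds to the U > 60% branch:
U = 1 − 10^((1.781 − T_v)/0.933)/100 = 0.8224

U ≈ 82.2 %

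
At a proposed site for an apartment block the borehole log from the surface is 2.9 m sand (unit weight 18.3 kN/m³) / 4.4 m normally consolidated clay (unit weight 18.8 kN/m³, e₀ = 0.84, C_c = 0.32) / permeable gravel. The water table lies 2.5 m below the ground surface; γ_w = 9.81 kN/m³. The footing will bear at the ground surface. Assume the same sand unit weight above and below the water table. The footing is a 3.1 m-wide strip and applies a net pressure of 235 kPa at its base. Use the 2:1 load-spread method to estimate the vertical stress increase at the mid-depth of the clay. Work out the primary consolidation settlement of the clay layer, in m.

S_c ≈ 0.275 m

Mid-depth of clay below the ground surface: z = 2.9 + 4.4/2 = 5.1 m.
Total vertical stress at mid-clay: σ_v = 18.3×2.9 + 18.8×2.2 = 94.43 kPa.
Pore pressure: u = 9.81×(5.1 − 2.5) = 25.506 kPa.
Initial effective stress: σ'_0 = σ_v − u = 94.43 − 25.506 = 68.924 kPa.
Stress increase at mid-clay by the 2:1 spreading method:
Δσ = qB/(B+z) = 235×3.1/(3.1+5.1) = 88.841 kPa
Final effective stress: σ'_f = σ'_0 + Δσ = 68.924 + 88.841 = 157.76 kPa.
Normally consolidated clay, so the full stress increment lies on the virgin compression line:
S_c = C_c·H/(1+e₀)·log₁₀(σ'_f/σ'_0) = 0.32×4.4/(1+0.84)×log₁₀(157.76/68.924)
    = 0.76522 × 0.35963 = 0.2752 m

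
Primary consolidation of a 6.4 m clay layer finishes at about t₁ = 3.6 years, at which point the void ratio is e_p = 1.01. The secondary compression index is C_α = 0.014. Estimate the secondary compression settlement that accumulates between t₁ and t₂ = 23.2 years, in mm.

S_s ≈ 36.1 mm

Secondary compression: S_s = C_α·H/(1+e_p)·log₁₀(t₂/t₁)
S_s = 0.014×6.4/(1+1.01)×log₁₀(23.2/3.6)
    = 0.04458 × 0.8092 = 0.03607 m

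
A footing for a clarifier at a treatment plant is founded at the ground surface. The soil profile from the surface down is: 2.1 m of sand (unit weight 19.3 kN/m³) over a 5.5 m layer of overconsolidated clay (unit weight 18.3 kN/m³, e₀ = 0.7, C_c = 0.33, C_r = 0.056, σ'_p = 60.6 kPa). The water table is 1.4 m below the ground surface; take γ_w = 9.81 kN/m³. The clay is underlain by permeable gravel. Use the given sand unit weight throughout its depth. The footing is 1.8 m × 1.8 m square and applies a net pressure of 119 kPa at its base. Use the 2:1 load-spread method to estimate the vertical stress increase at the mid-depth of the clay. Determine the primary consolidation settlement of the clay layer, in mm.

Mid-depth of clay below the ground surface: z = 2.1 + 5.5/2 = 4.85 m.
Total vertical stress at mid-clay: σ_v = 19.3×2.1 + 18.3×2.75 = 90.855 kPa.
Pore pressure: u = 9.81×(4.85 − 1.4) = 33.845 kPa.
Initial effective stress: σ'_0 = σ_v − u = 90.855 − 33.845 = 57.01 kPa.
Stress increase at mid-clay by the 2:1 spreading method:
Δσ = qBL/((B+z)(L+z)) = 119×1.8×1.8/((1.8+4.85)(1.8+4.85)) = 8.7186 kPa
Final effective stress: σ'_f = 57.01 + 8.7186 = 65.729 kPa.
σ'_f = 65.729 > σ'_p = 60.6 kPa, so the stress path crosses the preconsolidation pressure — recompression up to σ'_p, then virgin compression beyond:
S_c = H/(1+e₀)·[C_r·log₁₀(σ'_p/σ'_0) + C_c·log₁₀(σ'_f/σ'_p)]
    = 5.5/1.7 × [0.056×log₁₀(60.6/57.01) + 0.33×log₁₀(65.729/60.6)]
    = 3.2353 × [0.0014852 + 0.011644] = 0.04248 m

S_c ≈ 42.5 mm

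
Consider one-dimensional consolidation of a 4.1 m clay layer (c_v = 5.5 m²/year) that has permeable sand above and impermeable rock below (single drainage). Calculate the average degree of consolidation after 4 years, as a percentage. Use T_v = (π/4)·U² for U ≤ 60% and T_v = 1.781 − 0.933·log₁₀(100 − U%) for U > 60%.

Drainage path length: H_d = H = 4.1 m (single drainage).
T_v = c_v·t/H_d² = 5.5×4/4.1² = 1.3087.
T_v = 1.3087 corresponds to the U > 60% branch:
U = 1 − 10^((1.781 − T_v)/0.933)/100 = 0.9679

U ≈ 96.8 %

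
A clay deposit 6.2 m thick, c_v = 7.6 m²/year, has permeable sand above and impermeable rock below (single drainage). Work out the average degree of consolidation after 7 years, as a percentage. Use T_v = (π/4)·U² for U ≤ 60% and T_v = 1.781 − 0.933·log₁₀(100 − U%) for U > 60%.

Drainage path length: H_d = H = 6.2 m (single drainage).
T_v = c_v·t/H_d² = 7.6×7/6.2² = 1.384.
T_v = 1.384 corresponds to the U > 60% branch:
U = 1 − 10^((1.781 − T_v)/0.933)/100 = 0.9734

U ≈ 97.3 %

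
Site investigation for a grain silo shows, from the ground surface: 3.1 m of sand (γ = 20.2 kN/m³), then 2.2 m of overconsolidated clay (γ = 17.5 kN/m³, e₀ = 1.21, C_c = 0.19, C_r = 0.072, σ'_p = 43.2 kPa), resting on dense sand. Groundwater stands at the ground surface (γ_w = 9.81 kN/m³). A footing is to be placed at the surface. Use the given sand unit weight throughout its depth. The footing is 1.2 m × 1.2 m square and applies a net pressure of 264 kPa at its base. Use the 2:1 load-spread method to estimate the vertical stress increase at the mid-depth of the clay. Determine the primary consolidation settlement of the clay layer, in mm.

Mid-depth of clay below the ground surface: z = 3.1 + 2.2/2 = 4.2 m.
Total vertical stress at mid-clay: σ_v = 20.2×3.1 + 17.5×1.1 = 81.87 kPa.
Pore pressure: u = 9.81×(4.2 − 0) = 41.202 kPa.
Initial effective stress: σ'_0 = σ_v − u = 81.87 − 41.202 = 40.668 kPa.
Stress increase at mid-clay by the 2:1 spreading method:
Δσ = qBL/((B+z)(L+z)) = 264×1.2×1.2/((1.2+4.2)(1.2+4.2)) = 13.037 kPa
Final effective stress: σ'_f = 40.668 + 13.037 = 53.705 kPa.
σ'_f = 53.705 > σ'_p = 43.2 kPa, so the stress path crosses the preconsolidation pressure — recompression up to σ'_p, then virgin compression beyond:
S_c = H/(1+e₀)·[C_r·log₁₀(σ'_p/σ'_0) + C_c·log₁₀(σ'_f/σ'_p)]
    = 2.2/2.21 × [0.072×log₁₀(43.2/40.668) + 0.19×log₁₀(53.705/43.2)]
    = 0.99548 × [0.0018886 + 0.017961] = 0.01976 m

S_c ≈ 19.8 mm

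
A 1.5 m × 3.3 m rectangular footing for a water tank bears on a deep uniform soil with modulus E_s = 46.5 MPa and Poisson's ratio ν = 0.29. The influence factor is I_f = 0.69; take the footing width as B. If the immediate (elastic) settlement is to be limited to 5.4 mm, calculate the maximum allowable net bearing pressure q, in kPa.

q ≈ 265 kPa

E_s = 46.5 MPa = 46500 kPa.
S_e = q·B·(1−ν²)/E_s · I_f  ⇒  q = S_e·E_s / (B·(1−ν²)·I_f).
q = 0.0054 × 46500 / (1.5 × 0.9159 × 0.69) = 264.9 kPa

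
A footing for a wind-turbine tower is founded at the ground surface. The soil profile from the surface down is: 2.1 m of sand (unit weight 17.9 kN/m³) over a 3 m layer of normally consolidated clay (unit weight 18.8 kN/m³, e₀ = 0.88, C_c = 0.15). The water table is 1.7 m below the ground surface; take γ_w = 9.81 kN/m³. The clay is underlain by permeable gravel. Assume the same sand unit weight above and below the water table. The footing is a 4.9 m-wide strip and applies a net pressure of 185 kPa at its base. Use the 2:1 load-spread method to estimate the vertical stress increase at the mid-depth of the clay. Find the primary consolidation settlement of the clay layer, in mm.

Mid-depth of clay below the ground surface: z = 2.1 + 3/2 = 3.6 m.
Total vertical stress at mid-clay: σ_v = 17.9×2.1 + 18.8×1.5 = 65.79 kPa.
Pore pressure: u = 9.81×(3.6 − 1.7) = 18.639 kPa.
Initial effective stress: σ'_0 = σ_v − u = 65.79 − 18.639 = 47.151 kPa.
Stress increase at mid-clay by the 2:1 spreading method:
Δσ = qB/(B+z) = 185×4.9/(4.9+3.6) = 106.65 kPa
Final effective stress: σ'_f = σ'_0 + Δσ = 47.151 + 106.65 = 153.8 kPa.
Normally consolidated clay, so the full stress increment lies on the virgin compression line:
S_c = C_c·H/(1+e₀)·log₁₀(σ'_f/σ'_0) = 0.15×3/(1+0.88)×log₁₀(153.8/47.151)
    = 0.23936 × 0.51347 = 0.1229 m

S_c ≈ 123 mm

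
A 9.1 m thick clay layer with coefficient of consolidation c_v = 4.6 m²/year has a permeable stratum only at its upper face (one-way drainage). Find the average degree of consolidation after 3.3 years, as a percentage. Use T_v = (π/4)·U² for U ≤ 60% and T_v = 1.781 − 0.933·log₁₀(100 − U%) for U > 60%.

Drainage path length: H_d = H = 9.1 m (single drainage).
T_v = c_v·t/H_d² = 4.6×3.3/9.1² = 0.18331.
T_v = 0.18331 corresponds to the U ≤ 60% branch:
U = √(4T_v/π) = 0.4831

U ≈ 48.3 %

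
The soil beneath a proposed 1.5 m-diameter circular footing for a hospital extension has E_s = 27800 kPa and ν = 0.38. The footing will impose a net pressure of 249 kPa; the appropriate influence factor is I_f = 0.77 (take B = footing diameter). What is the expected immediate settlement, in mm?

Immediate (elastic) settlement: S_e = q·B·(1−ν²)/E_s · I_f.
S_e = 249 × 1.5 × (1 − 0.38²) / 27800 × 0.77
    = 249 × 1.5 × 0.8556 / 27800 × 0.77
    = 0.008851 m = 8.851 mm

S_e ≈ 8.85 mm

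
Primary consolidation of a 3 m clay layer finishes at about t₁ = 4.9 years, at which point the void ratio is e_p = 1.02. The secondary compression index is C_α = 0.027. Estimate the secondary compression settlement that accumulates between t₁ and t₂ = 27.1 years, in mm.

S_s ≈ 29.8 mm

Secondary compression: S_s = C_α·H/(1+e_p)·log₁₀(t₂/t₁)
S_s = 0.027×3/(1+1.02)×log₁₀(27.1/4.9)
    = 0.0401 × 0.7428 = 0.02978 m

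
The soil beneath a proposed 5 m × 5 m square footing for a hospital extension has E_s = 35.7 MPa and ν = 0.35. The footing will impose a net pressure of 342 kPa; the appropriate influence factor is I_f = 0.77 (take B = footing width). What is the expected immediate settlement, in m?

S_e ≈ 0.0324 m

Immediate (elastic) settlement: S_e = q·B·(1−ν²)/E_s · I_f.
E_s = 35.7 MPa = 35700 kPa.
S_e = 342 × 5 × (1 − 0.35²) / 35700 × 0.77
    = 342 × 5 × 0.8775 / 35700 × 0.77
    = 0.03236 m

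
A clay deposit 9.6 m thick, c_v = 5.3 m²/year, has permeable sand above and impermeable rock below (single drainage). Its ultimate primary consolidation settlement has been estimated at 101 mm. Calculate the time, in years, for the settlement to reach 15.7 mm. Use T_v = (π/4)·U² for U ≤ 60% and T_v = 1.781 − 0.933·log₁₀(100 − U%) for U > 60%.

Drainage path length: H_d = H = 9.6 m (single drainage).
U = S(t)/S_ult = 15.7/101 = 0.1554.
U ≤ 60%: T_v = (π/4)·U² = (π/4)×0.15545² = 0.018978.
t = T_v·H_d²/c_v = 0.018978×9.6²/5.3 = 0.33 years.

t ≈ 0.33 years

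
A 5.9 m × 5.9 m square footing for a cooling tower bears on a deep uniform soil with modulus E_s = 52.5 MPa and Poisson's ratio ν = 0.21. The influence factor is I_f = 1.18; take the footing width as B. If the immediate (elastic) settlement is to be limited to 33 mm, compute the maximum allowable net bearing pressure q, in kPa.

E_s = 52.5 MPa = 52500 kPa.
S_e = q·B·(1−ν²)/E_s · I_f  ⇒  q = S_e·E_s / (B·(1−ν²)·I_f).
q = 0.033 × 52500 / (5.9 × 0.9559 × 1.18) = 260.3 kPa

q ≈ 260 kPa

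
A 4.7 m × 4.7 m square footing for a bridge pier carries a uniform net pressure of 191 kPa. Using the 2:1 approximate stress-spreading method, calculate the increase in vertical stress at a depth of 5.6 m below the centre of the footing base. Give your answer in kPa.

Δσ_z ≈ 39.8 kPa

By the 2:1 method the load spreads at 1 horizontal : 2 vertical, so at depth z the loaded area has grown by z in each plan dimension:
Δσ = qBL/((B+z)(L+z)) = 191×4.7×4.7/((4.7+5.6)(4.7+5.6)) = 39.77 kPa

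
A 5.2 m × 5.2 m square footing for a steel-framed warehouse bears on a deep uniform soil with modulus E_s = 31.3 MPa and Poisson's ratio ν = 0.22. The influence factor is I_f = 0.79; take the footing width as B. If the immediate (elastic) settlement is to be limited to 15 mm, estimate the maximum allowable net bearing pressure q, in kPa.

E_s = 31.3 MPa = 31300 kPa.
S_e = q·B·(1−ν²)/E_s · I_f  ⇒  q = S_e·E_s / (B·(1−ν²)·I_f).
q = 0.015 × 31300 / (5.2 × 0.9516 × 0.79) = 120.1 kPa

q ≈ 120 kPa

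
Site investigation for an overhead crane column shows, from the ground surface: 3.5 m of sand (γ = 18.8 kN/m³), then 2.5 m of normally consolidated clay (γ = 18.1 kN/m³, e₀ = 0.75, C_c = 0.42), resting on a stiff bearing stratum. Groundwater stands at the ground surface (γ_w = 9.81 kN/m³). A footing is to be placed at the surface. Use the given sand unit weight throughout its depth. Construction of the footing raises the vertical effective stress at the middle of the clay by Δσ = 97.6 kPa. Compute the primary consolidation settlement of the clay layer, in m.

Mid-depth of clay below the ground surface: z = 3.5 + 2.5/2 = 4.75 m.
Total vertical stress at mid-clay: σ_v = 18.8×3.5 + 18.1×1.25 = 88.425 kPa.
Pore pressure: u = 9.81×(4.75 − 0) = 46.598 kPa.
Initial effective stress: σ'_0 = σ_v − u = 88.425 − 46.598 = 41.827 kPa.
Final effective stress: σ'_f = σ'_0 + Δσ = 41.827 + 97.6 = 139.43 kPa.
Normally consolidated clay, so the full stress increment lies on the virgin compression line:
S_c = C_c·H/(1+e₀)·log₁₀(σ'_f/σ'_0) = 0.42×2.5/(1+0.75)×log₁₀(139.43/41.827)
    = 0.6 × 0.5229 = 0.3137 m

S_c ≈ 0.314 m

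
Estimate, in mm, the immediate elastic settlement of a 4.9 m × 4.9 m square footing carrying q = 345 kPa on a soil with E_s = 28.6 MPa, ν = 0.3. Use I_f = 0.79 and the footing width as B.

S_e ≈ 42.5 mm

Immediate (elastic) settlement: S_e = q·B·(1−ν²)/E_s · I_f.
E_s = 28.6 MPa = 28600 kPa.
S_e = 345 × 4.9 × (1 − 0.3²) / 28600 × 0.79
    = 345 × 4.9 × 0.91 / 28600 × 0.79
    = 0.04249 m = 42.49 mm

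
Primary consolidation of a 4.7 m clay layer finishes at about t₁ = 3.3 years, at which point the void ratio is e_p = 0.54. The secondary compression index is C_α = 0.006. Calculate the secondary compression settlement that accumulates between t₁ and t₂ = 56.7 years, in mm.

S_s ≈ 22.6 mm

Secondary compression: S_s = C_α·H/(1+e_p)·log₁₀(t₂/t₁)
S_s = 0.006×4.7/(1+0.54)×log₁₀(56.7/3.3)
    = 0.01831 × 1.235 = 0.02262 m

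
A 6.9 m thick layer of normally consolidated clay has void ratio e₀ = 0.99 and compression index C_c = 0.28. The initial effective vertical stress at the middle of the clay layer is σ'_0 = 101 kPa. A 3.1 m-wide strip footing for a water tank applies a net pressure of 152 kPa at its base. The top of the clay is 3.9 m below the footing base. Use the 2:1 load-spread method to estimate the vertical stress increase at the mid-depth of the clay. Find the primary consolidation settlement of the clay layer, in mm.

S_c ≈ 156 mm

Mid-depth of clay below the footing base: z = 3.9 + 6.9/2 = 7.35 m.
Stress increase at mid-clay by the 2:1 spreading method:
Δσ = qB/(B+z) = 152×3.1/(3.1+7.35) = 45.091 kPa
Final effective stress: σ'_f = σ'_0 + Δσ = 101 + 45.091 = 146.09 kPa.
Normally consolidated clay, so the full stress increment lies on the virgin compression line:
S_c = C_c·H/(1+e₀)·log₁₀(σ'_f/σ'_0) = 0.28×6.9/(1+0.99)×log₁₀(146.09/101)
    = 0.97085 × 0.1603 = 0.1556 m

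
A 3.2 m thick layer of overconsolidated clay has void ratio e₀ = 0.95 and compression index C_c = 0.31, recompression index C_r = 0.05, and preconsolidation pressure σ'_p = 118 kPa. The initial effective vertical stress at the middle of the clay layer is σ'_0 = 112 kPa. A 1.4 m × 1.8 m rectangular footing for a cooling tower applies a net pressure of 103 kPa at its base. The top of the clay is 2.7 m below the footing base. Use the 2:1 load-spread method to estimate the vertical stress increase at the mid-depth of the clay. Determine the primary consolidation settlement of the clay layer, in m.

Mid-depth of clay below the footing base: z = 2.7 + 3.2/2 = 4.3 m.
Stress increase at mid-clay by the 2:1 spreading method:
Δσ = qBL/((B+z)(L+z)) = 103×1.4×1.8/((1.4+4.3)(1.8+4.3)) = 7.4651 kPa
Final effective stress: σ'_f = 112 + 7.4651 = 119.47 kPa.
σ'_f = 119.47 > σ'_p = 118 kPa, so the stress path crosses the preconsolidation pressure — recompression up to σ'_p, then virgin compression beyond:
S_c = H/(1+e₀)·[C_r·log₁₀(σ'_p/σ'_0) + C_c·log₁₀(σ'_f/σ'_p)]
    = 3.2/1.95 × [0.05×log₁₀(118/112) + 0.31×log₁₀(119.47/118)]
    = 1.641 × [0.0011332 + 0.0016668] = 0.004595 m

S_c ≈ 0.00459 m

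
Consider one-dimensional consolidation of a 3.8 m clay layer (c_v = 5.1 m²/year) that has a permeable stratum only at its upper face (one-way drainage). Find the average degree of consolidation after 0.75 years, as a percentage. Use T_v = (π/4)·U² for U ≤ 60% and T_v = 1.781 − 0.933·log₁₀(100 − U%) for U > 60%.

Drainage path length: H_d = H = 3.8 m (single drainage).
T_v = c_v·t/H_d² = 5.1×0.75/3.8² = 0.26489.
T_v = 0.26489 corresponds to the U ≤ 60% branch:
U = √(4T_v/π) = 0.5807

U ≈ 58.1 %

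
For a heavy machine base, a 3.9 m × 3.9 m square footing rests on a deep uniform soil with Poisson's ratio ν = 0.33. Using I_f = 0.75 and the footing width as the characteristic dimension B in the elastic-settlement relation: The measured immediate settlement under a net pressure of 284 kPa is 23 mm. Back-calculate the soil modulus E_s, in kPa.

S_e = q·B·(1−ν²)/E_s · I_f  ⇒  E_s = q·B·(1−ν²)·I_f / S_e.
E_s = 284 × 3.9 × 0.8911 × 0.75 / 0.023 = 32180 kPa

E_s ≈ 32200 kPa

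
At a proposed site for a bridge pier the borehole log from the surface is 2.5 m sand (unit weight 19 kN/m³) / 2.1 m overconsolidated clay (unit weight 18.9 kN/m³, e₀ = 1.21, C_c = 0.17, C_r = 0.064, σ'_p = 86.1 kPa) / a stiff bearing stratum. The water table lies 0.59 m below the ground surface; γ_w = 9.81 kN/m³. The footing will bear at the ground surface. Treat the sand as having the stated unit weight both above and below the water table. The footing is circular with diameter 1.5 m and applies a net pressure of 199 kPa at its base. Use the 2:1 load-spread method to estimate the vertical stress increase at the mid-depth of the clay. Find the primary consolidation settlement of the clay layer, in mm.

S_c ≈ 9.96 mm

Mid-depth of clay below the ground surface: z = 2.5 + 2.1/2 = 3.55 m.
Total vertical stress at mid-clay: σ_v = 19×2.5 + 18.9×1.05 = 67.345 kPa.
Pore pressure: u = 9.81×(3.55 − 0.59) = 29.038 kPa.
Initial effective stress: σ'_0 = σ_v − u = 67.345 − 29.038 = 38.307 kPa.
Stress increase at mid-clay by the 2:1 spreading method:
Δσ ≈ qD²/(D+z)² = 199×1.5²/(1.5+3.55)² = 17.557 kPa
Final effective stress: σ'_f = 38.307 + 17.557 = 55.864 kPa.
σ'_f = 55.864 ≤ σ'_p = 86.1 kPa, so the clay remains overconsolidated and only the recompression index applies:
S_c = C_r·H/(1+e₀)·log₁₀(σ'_f/σ'_0) = 0.064×2.1/2.21×log₁₀(55.864/38.307)
    = 0.060815 × 0.16385 = 0.009964 m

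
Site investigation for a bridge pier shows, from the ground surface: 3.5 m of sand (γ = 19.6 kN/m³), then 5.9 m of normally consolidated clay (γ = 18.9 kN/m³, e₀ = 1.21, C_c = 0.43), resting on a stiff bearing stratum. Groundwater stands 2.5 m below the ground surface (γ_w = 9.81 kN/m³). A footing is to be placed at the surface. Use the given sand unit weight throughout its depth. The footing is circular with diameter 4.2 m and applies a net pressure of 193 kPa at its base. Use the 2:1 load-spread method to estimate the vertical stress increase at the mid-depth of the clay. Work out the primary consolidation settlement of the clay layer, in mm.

Mid-depth of clay below the ground surface: z = 3.5 + 5.9/2 = 6.45 m.
Total vertical stress at mid-clay: σ_v = 19.6×3.5 + 18.9×2.95 = 124.36 kPa.
Pore pressure: u = 9.81×(6.45 − 2.5) = 38.75 kPa.
Initial effective stress: σ'_0 = σ_v − u = 124.36 − 38.75 = 85.61 kPa.
Stress increase at mid-clay by the 2:1 spreading method:
Δσ ≈ qD²/(D+z)² = 193×4.2²/(4.2+6.45)² = 30.016 kPa
Final effective stress: σ'_f = σ'_0 + Δσ = 85.61 + 30.016 = 115.63 kPa.
Normally consolidated clay, so the full stress increment lies on the virgin compression line:
S_c = C_c·H/(1+e₀)·log₁₀(σ'_f/σ'_0) = 0.43×5.9/(1+1.21)×log₁₀(115.63/85.61)
    = 1.148 × 0.13055 = 0.1499 m

S_c ≈ 150 mm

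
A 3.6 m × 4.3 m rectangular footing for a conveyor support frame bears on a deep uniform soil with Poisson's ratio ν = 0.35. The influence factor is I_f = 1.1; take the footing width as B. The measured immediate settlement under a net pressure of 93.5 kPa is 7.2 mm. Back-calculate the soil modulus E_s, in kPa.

E_s ≈ 45100 kPa

S_e = q·B·(1−ν²)/E_s · I_f  ⇒  E_s = q·B·(1−ν²)·I_f / S_e.
E_s = 93.5 × 3.6 × 0.8775 × 1.1 / 0.0072 = 45130 kPa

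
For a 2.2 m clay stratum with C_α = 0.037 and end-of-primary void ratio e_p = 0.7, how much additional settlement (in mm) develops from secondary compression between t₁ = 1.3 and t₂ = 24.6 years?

S_s ≈ 61.1 mm

Secondary compression: S_s = C_α·H/(1+e_p)·log₁₀(t₂/t₁)
S_s = 0.037×2.2/(1+0.7)×log₁₀(24.6/1.3)
    = 0.04788 × 1.277 = 0.06115 m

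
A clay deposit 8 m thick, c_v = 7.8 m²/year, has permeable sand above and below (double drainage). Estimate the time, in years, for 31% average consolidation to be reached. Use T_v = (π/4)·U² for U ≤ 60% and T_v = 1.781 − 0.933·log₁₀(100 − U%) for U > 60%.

t ≈ 0.155 years

Drainage path length: H_d = H/2 = 4 m (double drainage).
U ≤ 60%: T_v = (π/4)·U² = (π/4)×0.31² = 0.075477.
t = T_v·H_d²/c_v = 0.075477×4²/7.8 = 0.1548 years.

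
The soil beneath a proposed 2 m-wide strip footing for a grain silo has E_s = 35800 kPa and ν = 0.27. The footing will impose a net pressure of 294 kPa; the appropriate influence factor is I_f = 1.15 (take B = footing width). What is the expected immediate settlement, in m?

S_e ≈ 0.0175 m

Immediate (elastic) settlement: S_e = q·B·(1−ν²)/E_s · I_f.
S_e = 294 × 2 × (1 − 0.27²) / 35800 × 1.15
    = 294 × 2 × 0.9271 / 35800 × 1.15
    = 0.01751 m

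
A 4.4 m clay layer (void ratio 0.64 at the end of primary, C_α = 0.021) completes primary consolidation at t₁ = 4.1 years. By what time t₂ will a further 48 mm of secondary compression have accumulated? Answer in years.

S_s = C_α·H/(1+e_p)·log₁₀(t₂/t₁) ⇒ log₁₀(t₂/t₁) = S_s·(1+e_p)/(C_α·H).
log₁₀(t₂/t₁) = 0.048 × (1+0.64) / (0.021×4.4) = 0.8519
t₂ = t₁ × 10^0.8519 = 4.1 × 7.111 = 29.16 years

t₂ ≈ 29.2 years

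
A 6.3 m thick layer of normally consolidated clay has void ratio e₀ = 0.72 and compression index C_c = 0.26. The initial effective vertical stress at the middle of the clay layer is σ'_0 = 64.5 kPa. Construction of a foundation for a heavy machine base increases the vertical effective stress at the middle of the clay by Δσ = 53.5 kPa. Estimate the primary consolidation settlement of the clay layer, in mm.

S_c ≈ 250 mm

Final effective stress: σ'_f = σ'_0 + Δσ = 64.5 + 53.5 = 118 kPa.
Normally consolidated clay, so the full stress increment lies on the virgin compression line:
S_c = C_c·H/(1+e₀)·log₁₀(σ'_f/σ'_0) = 0.26×6.3/(1+0.72)×log₁₀(118/64.5)
    = 0.95233 × 0.26232 = 0.2498 m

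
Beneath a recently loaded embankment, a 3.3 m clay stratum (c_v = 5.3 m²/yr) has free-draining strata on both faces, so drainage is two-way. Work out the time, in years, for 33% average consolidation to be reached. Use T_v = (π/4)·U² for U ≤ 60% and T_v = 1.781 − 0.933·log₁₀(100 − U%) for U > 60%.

Drainage path length: H_d = H/2 = 1.65 m (double drainage).
U ≤ 60%: T_v = (π/4)·U² = (π/4)×0.33² = 0.08553.
t = T_v·H_d²/c_v = 0.08553×1.65²/5.3 = 0.04393 years.

t ≈ 0.0439 years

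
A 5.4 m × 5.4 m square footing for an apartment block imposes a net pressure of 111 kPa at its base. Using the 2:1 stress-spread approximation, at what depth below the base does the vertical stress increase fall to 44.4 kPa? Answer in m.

2:1 spreading — at depth z the loaded area has grown by z in each plan dimension:
qB²/(B+z)² = Δσ_z ⇒ z = B(√(q/Δσ_z) − 1) = 5.4×(√(111/44.4) − 1) = 3.138 m

z ≈ 3.14 m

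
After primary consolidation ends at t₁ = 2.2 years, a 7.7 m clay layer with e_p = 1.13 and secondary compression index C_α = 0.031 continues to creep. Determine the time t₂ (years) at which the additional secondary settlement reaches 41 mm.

S_s = C_α·H/(1+e_p)·log₁₀(t₂/t₁) ⇒ log₁₀(t₂/t₁) = S_s·(1+e_p)/(C_α·H).
log₁₀(t₂/t₁) = 0.041 × (1+1.13) / (0.031×7.7) = 0.3659
t₂ = t₁ × 10^0.3659 = 2.2 × 2.322 = 5.108 years

t₂ ≈ 5.11 years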